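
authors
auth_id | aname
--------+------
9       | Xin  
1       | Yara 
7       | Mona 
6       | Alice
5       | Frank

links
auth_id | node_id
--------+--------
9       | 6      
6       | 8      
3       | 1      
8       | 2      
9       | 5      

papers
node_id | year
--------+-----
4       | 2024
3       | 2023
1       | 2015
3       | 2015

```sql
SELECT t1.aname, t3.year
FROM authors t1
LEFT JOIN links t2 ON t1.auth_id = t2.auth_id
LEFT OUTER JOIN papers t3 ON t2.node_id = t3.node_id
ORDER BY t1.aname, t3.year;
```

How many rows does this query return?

Joins associate left-to-right: authors LEFT JOIN links on auth_id gives 6 intermediate row(s).
Then LEFT JOIN `papers t3` on node_id: each of those 6 rows is kept; rows whose t2.node_id has no match in t3 get NULL for t3's columns.
Result: 6 row(s).

6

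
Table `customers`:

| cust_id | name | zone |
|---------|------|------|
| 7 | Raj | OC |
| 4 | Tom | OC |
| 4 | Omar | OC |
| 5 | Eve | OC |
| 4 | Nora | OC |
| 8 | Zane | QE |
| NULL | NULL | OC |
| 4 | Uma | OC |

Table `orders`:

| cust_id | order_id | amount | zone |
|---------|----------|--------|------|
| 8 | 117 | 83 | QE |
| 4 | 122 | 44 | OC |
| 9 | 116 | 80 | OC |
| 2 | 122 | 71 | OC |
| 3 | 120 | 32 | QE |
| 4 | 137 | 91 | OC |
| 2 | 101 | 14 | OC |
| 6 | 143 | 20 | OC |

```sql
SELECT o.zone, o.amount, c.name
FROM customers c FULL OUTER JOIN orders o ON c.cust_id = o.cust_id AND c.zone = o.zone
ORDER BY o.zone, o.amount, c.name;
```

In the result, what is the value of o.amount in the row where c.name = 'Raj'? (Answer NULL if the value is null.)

NULL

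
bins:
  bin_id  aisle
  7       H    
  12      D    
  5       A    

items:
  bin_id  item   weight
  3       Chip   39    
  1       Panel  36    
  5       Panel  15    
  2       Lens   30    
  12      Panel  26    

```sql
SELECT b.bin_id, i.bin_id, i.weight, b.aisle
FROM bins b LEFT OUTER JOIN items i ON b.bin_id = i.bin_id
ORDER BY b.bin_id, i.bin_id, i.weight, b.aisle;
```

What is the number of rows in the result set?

LEFT JOIN keeps every row from `bins`; unmatched rows get NULL for `items`'s columns.
Matching on b.bin_id = i.bin_id.
Matched pairs: 2; unmatched b rows kept: 1.
Total: 2 matched + 1 padded = 3 rows.

3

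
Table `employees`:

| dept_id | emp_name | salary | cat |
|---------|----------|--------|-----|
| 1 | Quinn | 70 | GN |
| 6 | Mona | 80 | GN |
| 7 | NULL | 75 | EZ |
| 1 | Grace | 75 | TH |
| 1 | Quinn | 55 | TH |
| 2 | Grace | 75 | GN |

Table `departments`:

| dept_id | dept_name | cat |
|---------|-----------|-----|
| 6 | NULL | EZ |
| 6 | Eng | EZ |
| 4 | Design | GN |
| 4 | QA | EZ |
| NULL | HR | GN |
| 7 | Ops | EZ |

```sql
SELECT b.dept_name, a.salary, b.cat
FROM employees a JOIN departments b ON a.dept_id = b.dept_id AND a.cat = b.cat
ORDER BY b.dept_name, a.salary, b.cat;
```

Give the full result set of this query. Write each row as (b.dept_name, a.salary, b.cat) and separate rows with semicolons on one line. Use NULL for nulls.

INNER JOIN keeps only pairs where the ON condition holds.
Matching on a.dept_id = b.dept_id AND a.cat = b.cat. A NULL in a compared column never satisfies the condition.
- a[0] dept_id=1, cat=GN → no match; dropped.
- a[1] dept_id=6, cat=GN → no match; dropped.
- a[2] dept_id=7, cat=EZ → 1 match(es) in b → 1 row(s).
- a[3] dept_id=1, cat=TH → no match; dropped.
- a[4] dept_id=1, cat=TH → no match; dropped.
- a[5] dept_id=2, cat=GN → no match; dropped.
After projecting and ordering:
b.dept_name | a.salary | b.cat
Ops | 75 | EZ

(Ops, 75, EZ)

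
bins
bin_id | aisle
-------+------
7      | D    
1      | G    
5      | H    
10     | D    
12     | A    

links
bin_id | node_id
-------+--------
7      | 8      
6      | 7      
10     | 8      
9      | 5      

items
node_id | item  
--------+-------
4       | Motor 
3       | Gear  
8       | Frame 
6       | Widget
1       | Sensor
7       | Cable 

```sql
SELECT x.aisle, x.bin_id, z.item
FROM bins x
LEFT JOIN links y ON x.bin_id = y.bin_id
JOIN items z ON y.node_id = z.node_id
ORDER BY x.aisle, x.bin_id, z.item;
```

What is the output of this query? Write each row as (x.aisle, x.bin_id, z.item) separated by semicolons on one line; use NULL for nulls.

Joins associate left-to-right: bins LEFT JOIN links on bin_id gives 5 intermediate row(s).
Then INNER JOIN `items z` on node_id: keep only rows whose y.node_id appears in z.

(D, 7, Frame); (D, 10, Frame)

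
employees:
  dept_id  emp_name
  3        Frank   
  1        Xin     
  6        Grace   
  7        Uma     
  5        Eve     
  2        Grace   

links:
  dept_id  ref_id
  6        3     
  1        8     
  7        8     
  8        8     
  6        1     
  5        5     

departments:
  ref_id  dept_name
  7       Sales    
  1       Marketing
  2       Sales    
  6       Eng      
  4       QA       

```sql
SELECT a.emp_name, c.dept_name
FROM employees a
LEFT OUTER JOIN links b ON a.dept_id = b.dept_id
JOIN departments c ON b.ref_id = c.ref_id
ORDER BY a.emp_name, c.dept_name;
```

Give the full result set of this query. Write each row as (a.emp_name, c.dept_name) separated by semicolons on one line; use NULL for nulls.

Evaluate left to right. First `employees a LEFT JOIN links b` on dept_id: 7 row(s).
Then INNER JOIN `departments c` on ref_id: keep only rows whose b.ref_id appears in c.

(Grace, Marketing)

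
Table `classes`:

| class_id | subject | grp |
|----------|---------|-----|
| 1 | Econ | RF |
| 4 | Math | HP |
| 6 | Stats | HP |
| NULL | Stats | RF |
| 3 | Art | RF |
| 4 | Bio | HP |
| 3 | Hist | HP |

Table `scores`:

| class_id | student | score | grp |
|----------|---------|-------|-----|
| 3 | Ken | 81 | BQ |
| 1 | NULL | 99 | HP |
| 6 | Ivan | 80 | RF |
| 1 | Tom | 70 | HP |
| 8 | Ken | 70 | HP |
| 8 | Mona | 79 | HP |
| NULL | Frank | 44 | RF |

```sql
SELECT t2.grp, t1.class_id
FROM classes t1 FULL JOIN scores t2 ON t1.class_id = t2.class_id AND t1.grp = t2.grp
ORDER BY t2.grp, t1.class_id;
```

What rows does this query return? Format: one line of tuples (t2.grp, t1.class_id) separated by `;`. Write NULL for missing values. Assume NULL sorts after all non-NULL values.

FULL OUTER JOIN keeps every row from both sides; unmatched rows get NULL for the other side's columns.
Matching on t1.class_id = t2.class_id AND t1.grp = t2.grp. A NULL in a compared column never satisfies the condition.
- t1 row (class_id=1, grp=RF): no match → kept, t2 columns NULL.
- t1 row (class_id=4, grp=HP): no match → kept, t2 columns NULL.
- t1 row (class_id=6, grp=HP): no match → kept, t2 columns NULL.
- t1 row (class_id=NULL, grp=RF): no match → kept, t2 columns NULL.
- t1 row (class_id=3, grp=RF): no match → kept, t2 columns NULL.
- t1 row (class_id=4, grp=HP): no match → kept, t2 columns NULL.
- t1 row (class_id=3, grp=HP): no match → kept, t2 columns NULL.
- 7 row(s) from t2 found no t1 partner → padded with NULL.

(BQ, NULL); (HP, NULL); (HP, NULL); (HP, NULL); (HP, NULL); (RF, NULL); (RF, NULL); (NULL, 1); (NULL, 3); (NULL, 3); (NULL, 4); (NULL, 4); (NULL, 6); (NULL, NULL)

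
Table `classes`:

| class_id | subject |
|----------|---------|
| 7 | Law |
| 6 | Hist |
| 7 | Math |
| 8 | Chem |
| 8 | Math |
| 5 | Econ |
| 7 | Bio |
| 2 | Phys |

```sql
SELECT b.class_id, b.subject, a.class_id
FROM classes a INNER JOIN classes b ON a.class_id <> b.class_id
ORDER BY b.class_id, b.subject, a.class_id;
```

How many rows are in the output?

48

INNER JOIN keeps only pairs where the ON condition holds.
Matching on a.class_id <> b.class_id.
Matched pairs: 48.
Total: 48 rows.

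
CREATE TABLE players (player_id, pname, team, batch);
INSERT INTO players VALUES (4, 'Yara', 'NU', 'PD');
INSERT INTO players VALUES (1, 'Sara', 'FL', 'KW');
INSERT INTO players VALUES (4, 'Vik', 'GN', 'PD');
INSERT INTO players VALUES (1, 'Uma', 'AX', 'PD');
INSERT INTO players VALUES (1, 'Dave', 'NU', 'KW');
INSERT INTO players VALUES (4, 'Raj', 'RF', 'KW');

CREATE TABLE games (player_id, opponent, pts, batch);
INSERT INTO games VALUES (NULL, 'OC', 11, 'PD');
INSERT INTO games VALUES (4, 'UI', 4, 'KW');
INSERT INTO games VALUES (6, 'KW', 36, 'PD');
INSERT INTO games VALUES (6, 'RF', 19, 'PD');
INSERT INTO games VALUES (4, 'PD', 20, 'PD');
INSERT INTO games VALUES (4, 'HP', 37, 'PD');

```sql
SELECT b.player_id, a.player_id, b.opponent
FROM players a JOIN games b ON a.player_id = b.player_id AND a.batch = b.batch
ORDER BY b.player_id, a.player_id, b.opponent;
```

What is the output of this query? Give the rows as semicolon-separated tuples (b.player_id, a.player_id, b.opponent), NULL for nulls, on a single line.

INNER JOIN keeps only pairs where the ON condition holds.
Matching on a.player_id = b.player_id AND a.batch = b.batch. A NULL in a compared column never satisfies the condition.
- a[0] player_id=4, batch=PD → 2 match(es) in b → 2 row(s).
- a[1] player_id=1, batch=KW → no match; dropped.
- a[2] player_id=4, batch=PD → 2 match(es) in b → 2 row(s).
- a[3] player_id=1, batch=PD → no match; dropped.
- a[4] player_id=1, batch=KW → no match; dropped.
- a[5] player_id=4, batch=KW → 1 match(es) in b → 1 row(s).
After projecting and ordering:
b.player_id | a.player_id | b.opponent
4 | 4 | HP
4 | 4 | HP
4 | 4 | PD
4 | 4 | PD
4 | 4 | UI

(4, 4, HP); (4, 4, HP); (4, 4, PD); (4, 4, PD); (4, 4, UI)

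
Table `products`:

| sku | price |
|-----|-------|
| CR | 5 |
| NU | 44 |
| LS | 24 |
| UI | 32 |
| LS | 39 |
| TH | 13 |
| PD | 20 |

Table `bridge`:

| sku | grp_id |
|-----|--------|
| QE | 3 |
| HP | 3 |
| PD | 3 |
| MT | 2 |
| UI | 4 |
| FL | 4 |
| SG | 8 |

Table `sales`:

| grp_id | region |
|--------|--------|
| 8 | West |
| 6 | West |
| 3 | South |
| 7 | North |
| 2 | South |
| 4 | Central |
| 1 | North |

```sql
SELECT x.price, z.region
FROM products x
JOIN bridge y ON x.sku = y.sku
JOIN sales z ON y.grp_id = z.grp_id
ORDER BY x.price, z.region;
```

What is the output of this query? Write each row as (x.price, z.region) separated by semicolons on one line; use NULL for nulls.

Evaluate left to right. First `products x INNER JOIN bridge y` on sku: 2 row(s).
Then INNER JOIN `sales z` on grp_id: keep only rows whose y.grp_id appears in z.

(20, South); (32, Central)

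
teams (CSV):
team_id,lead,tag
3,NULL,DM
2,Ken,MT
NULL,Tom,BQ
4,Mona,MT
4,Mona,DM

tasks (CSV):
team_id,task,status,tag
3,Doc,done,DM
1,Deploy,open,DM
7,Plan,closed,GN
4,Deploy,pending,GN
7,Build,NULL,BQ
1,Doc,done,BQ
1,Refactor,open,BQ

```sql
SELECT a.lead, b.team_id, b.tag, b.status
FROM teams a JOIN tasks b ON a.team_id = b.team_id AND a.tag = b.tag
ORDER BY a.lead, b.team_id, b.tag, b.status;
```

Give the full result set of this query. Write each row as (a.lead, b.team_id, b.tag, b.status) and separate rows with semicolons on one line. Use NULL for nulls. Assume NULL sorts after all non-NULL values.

INNER JOIN keeps only pairs where the ON condition holds.
Matching on a.team_id = b.team_id AND a.tag = b.tag. A NULL in a compared column never satisfies the condition.
- team_id=3, tag=DM: 1 matching b row(s), so 1 row(s) emitted.
- team_id=2, tag=MT: no matching b row, dropped.
- team_id=NULL, tag=BQ: no matching b row, dropped.
- team_id=4, tag=MT: no matching b row, dropped.
- team_id=4, tag=DM: no matching b row, dropped.
After projecting and ordering:
a.lead | b.team_id | b.tag | b.status
NULL | 3 | DM | done

(NULL, 3, DM, done)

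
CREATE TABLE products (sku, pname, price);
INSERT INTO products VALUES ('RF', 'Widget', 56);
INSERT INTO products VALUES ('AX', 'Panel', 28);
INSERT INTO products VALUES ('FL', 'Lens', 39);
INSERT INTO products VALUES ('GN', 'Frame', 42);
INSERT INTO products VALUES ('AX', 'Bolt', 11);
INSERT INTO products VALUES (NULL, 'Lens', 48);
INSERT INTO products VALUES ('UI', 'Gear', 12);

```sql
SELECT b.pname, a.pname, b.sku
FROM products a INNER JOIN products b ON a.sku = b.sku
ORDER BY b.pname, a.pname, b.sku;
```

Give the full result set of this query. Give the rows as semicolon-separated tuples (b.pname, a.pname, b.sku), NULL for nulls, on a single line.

INNER JOIN keeps only pairs where the ON condition holds.
Matching on a.sku = b.sku. A NULL in a compared column never satisfies the condition.
- a[0] sku=RF → 1 match(es) in b → 1 row(s).
- a[1] sku=AX → 2 match(es) in b → 2 row(s).
- a[2] sku=FL → 1 match(es) in b → 1 row(s).
- a[3] sku=GN → 1 match(es) in b → 1 row(s).
- a[4] sku=AX → 2 match(es) in b → 2 row(s).
- a[5] sku=NULL → no match; dropped.
- a[6] sku=UI → 1 match(es) in b → 1 row(s).
After projecting and ordering:
b.pname | a.pname | b.sku
Bolt | Bolt | AX
Bolt | Panel | AX
Frame | Frame | GN
Gear | Gear | UI
Lens | Lens | FL
Panel | Bolt | AX
Panel | Panel | AX
Widget | Widget | RF

(Bolt, Bolt, AX); (Bolt, Panel, AX); (Frame, Frame, GN); (Gear, Gear, UI); (Lens, Lens, FL); (Panel, Bolt, AX); (Panel, Panel, AX); (Widget, Widget, RF)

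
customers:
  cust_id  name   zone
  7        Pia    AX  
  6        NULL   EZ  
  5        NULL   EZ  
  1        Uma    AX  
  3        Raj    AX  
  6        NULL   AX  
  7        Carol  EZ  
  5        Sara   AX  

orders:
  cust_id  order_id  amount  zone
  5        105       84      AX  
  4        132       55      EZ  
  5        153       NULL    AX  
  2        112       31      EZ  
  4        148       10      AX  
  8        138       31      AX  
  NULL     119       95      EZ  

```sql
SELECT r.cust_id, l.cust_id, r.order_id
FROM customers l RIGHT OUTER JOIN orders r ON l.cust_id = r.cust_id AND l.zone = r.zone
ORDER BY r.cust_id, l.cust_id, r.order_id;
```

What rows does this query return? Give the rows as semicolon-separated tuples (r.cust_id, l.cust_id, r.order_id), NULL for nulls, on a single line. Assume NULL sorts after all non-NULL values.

RIGHT JOIN keeps every row from `orders`; unmatched rows get NULL for `customers`'s columns.
Matching on l.cust_id = r.cust_id AND l.zone = r.zone. A NULL in a compared column never satisfies the condition.
- l row (cust_id=7, zone=AX): no match.
- l row (cust_id=6, zone=EZ): no match.
- l row (cust_id=5, zone=EZ): no match.
- l row (cust_id=1, zone=AX): no match.
- l row (cust_id=3, zone=AX): no match.
- l row (cust_id=6, zone=AX): no match.
- l row (cust_id=7, zone=EZ): no match.
- l row (cust_id=5, zone=AX): matches 2 r row(s) → 2 output row(s).
- 5 r row(s) had no l match → kept, l columns NULL.
After projecting and ordering:
r.cust_id | l.cust_id | r.order_id
2 | NULL | 112
4 | NULL | 132
4 | NULL | 148
5 | 5 | 105
5 | 5 | 153
8 | NULL | 138
NULL | NULL | 119

(2, NULL, 112); (4, NULL, 132); (4, NULL, 148); (5, 5, 105); (5, 5, 153); (8, NULL, 138); (NULL, NULL, 119)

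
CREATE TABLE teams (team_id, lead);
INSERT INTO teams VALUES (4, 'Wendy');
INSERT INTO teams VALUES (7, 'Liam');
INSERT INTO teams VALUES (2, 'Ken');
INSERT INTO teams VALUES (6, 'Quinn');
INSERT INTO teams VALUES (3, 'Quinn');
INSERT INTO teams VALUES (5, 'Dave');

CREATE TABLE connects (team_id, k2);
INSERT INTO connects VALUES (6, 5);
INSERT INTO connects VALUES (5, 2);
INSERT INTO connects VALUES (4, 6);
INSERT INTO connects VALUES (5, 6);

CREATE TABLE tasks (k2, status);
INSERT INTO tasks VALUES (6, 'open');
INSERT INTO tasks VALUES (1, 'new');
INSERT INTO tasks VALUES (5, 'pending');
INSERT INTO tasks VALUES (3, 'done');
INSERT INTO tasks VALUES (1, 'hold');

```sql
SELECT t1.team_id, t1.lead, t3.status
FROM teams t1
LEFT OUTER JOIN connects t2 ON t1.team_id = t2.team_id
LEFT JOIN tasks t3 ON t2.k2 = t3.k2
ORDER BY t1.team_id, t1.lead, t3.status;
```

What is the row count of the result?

Step 1 — t1 LEFT JOIN t2 on team_id → 7 row(s).
Then LEFT JOIN `tasks t3` on k2: each of those 7 rows is kept; rows whose t2.k2 has no match in t3 get NULL for t3's columns.
Result: 7 row(s).

7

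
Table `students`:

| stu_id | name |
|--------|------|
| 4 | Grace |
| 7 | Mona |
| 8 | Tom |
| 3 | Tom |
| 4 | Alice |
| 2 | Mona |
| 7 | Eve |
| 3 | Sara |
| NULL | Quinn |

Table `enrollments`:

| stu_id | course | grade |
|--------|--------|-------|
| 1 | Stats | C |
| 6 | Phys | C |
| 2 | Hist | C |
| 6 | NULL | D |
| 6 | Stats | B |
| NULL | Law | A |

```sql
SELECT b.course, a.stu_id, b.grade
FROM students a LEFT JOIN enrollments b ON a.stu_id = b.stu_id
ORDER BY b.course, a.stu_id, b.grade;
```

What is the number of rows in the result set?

9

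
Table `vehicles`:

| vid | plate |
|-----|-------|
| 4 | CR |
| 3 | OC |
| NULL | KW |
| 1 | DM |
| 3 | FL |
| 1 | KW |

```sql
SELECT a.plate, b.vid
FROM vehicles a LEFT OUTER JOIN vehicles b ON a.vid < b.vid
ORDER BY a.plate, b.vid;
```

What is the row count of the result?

10

LEFT JOIN keeps every row from `vehicles a`; unmatched rows get NULL for `vehicles b`'s columns.
Matching on a.vid < b.vid. A NULL in a compared column never satisfies the condition.
- a (vid=4) has no partner → padded with NULL.
- a (vid=3) pairs with 1 row(s) of b.
- a (vid=NULL) has no partner → padded with NULL.
- a (vid=1) pairs with 3 row(s) of b.
- a (vid=3) pairs with 1 row(s) of b.
- a (vid=1) pairs with 3 row(s) of b.
Total: 8 matched + 2 padded = 10 rows.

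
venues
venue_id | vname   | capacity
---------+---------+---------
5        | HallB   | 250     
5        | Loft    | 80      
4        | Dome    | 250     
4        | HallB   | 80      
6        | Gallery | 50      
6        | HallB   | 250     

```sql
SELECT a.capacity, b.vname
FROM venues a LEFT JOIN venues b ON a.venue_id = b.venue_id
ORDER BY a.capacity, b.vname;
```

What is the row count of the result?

LEFT JOIN keeps every row from `venues a`; unmatched rows get NULL for `venues b`'s columns.
Matching on a.venue_id = b.venue_id.
- venue_id=5: 2 matching b row(s), so 2 row(s) emitted.
- venue_id=5: 2 matching b row(s), so 2 row(s) emitted.
- venue_id=4: 2 matching b row(s), so 2 row(s) emitted.
- venue_id=4: 2 matching b row(s), so 2 row(s) emitted.
- venue_id=6: 2 matching b row(s), so 2 row(s) emitted.
- venue_id=6: 2 matching b row(s), so 2 row(s) emitted.
Total: 12 rows.

12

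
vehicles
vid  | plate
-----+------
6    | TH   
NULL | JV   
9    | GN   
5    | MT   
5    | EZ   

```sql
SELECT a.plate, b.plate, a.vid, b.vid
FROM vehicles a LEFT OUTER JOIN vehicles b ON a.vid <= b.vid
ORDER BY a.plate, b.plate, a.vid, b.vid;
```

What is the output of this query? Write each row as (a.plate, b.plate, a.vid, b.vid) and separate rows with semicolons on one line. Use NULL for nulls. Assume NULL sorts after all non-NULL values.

LEFT JOIN keeps every row from `vehicles a`; unmatched rows get NULL for `vehicles b`'s columns.
Matching on a.vid <= b.vid. A NULL in a compared column never satisfies the condition.
- vid=6: 2 matching b row(s), so 2 row(s) emitted.
- vid=NULL: no b row matches, row kept with b columns NULL.
- vid=9: 1 matching b row(s), so 1 row(s) emitted.
- vid=5: 4 matching b row(s), so 4 row(s) emitted.
- vid=5: 4 matching b row(s), so 4 row(s) emitted.

(EZ, EZ, 5, 5); (EZ, GN, 5, 9); (EZ, MT, 5, 5); (EZ, TH, 5, 6); (GN, GN, 9, 9); (JV, NULL, NULL, NULL); (MT, EZ, 5, 5); (MT, GN, 5, 9); (MT, MT, 5, 5); (MT, TH, 5, 6); (TH, GN, 6, 9); (TH, TH, 6, 6)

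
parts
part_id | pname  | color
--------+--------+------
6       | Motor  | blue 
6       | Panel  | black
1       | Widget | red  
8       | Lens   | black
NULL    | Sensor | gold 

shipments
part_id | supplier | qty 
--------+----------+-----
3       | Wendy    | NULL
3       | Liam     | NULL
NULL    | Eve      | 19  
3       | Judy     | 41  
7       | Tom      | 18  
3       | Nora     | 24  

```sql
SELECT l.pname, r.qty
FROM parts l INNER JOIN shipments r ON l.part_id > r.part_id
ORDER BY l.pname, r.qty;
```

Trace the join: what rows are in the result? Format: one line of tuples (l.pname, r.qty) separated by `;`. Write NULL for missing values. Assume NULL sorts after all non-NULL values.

(Lens, 18); (Lens, 24); (Lens, 41); (Lens, NULL); (Lens, NULL); (Motor, 24); (Motor, 41); (Motor, NULL); (Motor, NULL); (Panel, 24); (Panel, 41); (Panel, NULL); (Panel, NULL)

INNER JOIN keeps only pairs where the ON condition holds.
Matching on l.part_id > r.part_id. A NULL in a compared column never satisfies the condition.
- l[0] part_id=6 → 4 match(es) in r → 4 row(s).
- l[1] part_id=6 → 4 match(es) in r → 4 row(s).
- l[2] part_id=1 → no match; dropped.
- l[3] part_id=8 → 5 match(es) in r → 5 row(s).
- l[4] part_id=NULL → no match; dropped.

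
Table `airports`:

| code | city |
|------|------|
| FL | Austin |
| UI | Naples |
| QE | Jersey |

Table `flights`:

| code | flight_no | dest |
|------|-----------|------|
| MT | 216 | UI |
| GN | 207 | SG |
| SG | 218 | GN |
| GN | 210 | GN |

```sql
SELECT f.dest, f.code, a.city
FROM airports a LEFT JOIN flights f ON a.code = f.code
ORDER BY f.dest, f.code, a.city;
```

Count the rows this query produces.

3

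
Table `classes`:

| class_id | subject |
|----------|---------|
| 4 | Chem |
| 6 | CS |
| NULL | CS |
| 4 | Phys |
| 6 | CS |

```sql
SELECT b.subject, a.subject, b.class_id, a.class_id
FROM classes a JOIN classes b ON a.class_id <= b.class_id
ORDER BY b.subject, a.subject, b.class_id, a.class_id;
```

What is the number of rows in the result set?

INNER JOIN keeps only pairs where the ON condition holds.
Matching on a.class_id <= b.class_id. A NULL in a compared column never satisfies the condition.
Matched pairs: 12.
Total: 12 rows.

12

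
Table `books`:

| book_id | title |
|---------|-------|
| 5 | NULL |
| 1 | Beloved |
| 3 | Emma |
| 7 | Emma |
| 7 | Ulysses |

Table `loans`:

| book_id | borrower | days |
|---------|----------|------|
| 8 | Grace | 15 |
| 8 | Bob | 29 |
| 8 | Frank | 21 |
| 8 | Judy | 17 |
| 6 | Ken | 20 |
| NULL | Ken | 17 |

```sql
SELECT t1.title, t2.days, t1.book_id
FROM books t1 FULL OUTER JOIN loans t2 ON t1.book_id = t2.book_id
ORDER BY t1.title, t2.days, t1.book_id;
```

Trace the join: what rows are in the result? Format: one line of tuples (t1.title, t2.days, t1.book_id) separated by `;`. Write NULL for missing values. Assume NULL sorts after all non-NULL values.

FULL OUTER JOIN keeps every row from both sides; unmatched rows get NULL for the other side's columns.
Matching on t1.book_id = t2.book_id. A NULL in a compared column never satisfies the condition.
- book_id=5: no t2 row matches, row kept with t2 columns NULL.
- book_id=1: no t2 row matches, row kept with t2 columns NULL.
- book_id=3: no t2 row matches, row kept with t2 columns NULL.
- book_id=7: no t2 row matches, row kept with t2 columns NULL.
- book_id=7: no t2 row matches, row kept with t2 columns NULL.
- 6 row(s) from t2 found no t1 partner → padded with NULL.

(Beloved, NULL, 1); (Emma, NULL, 3); (Emma, NULL, 7); (Ulysses, NULL, 7); (NULL, 15, NULL); (NULL, 17, NULL); (NULL, 17, NULL); (NULL, 20, NULL); (NULL, 21, NULL); (NULL, 29, NULL); (NULL, NULL, 5)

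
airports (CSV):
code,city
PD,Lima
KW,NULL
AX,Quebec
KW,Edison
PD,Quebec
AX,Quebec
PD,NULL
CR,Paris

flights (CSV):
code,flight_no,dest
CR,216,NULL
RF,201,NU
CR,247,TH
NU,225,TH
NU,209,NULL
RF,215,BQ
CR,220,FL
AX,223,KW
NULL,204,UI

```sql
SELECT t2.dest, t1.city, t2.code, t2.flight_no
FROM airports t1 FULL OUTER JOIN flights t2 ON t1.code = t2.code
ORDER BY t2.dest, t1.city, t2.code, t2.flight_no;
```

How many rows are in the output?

FULL OUTER JOIN keeps every row from both sides; unmatched rows get NULL for the other side's columns.
Matching on t1.code = t2.code. A NULL in a compared column never satisfies the condition.
- t1[0] code=PD → no match; kept with NULLs on the t2 side.
- t1[1] code=KW → no match; kept with NULLs on the t2 side.
- t1[2] code=AX → 1 match(es) in t2 → 1 row(s).
- t1[3] code=KW → no match; kept with NULLs on the t2 side.
- t1[4] code=PD → no match; kept with NULLs on the t2 side.
- t1[5] code=AX → 1 match(es) in t2 → 1 row(s).
- t1[6] code=PD → no match; kept with NULLs on the t2 side.
- t1[7] code=CR → 3 match(es) in t2 → 3 row(s).
- plus 5 unmatched t2 row(s), each kept with NULL t1 columns.
Total: 5 matched + 10 padded = 15 rows.

15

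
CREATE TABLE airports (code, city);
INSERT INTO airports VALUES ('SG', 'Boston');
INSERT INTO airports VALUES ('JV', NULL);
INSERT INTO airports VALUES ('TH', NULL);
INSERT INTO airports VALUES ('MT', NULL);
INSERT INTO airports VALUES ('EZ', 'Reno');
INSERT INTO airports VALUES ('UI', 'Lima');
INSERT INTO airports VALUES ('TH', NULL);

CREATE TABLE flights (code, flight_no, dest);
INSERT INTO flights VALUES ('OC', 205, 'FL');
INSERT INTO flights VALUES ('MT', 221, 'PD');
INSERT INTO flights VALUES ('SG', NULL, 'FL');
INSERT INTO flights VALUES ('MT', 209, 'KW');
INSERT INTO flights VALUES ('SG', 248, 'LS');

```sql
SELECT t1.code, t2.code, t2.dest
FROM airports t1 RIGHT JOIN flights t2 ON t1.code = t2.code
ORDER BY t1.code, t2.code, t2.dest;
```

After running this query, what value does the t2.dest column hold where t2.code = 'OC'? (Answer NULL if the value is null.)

FL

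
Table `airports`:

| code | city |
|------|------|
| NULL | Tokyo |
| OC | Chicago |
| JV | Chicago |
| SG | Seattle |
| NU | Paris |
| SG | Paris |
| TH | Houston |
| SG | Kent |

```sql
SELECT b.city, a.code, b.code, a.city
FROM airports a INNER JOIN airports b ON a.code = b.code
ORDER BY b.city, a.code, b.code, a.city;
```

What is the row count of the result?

13

INNER JOIN keeps only pairs where the ON condition holds.
Matching on a.code = b.code. A NULL in a compared column never satisfies the condition.
- code=NULL: no matching b row, dropped.
- code=OC: 1 matching b row(s), so 1 row(s) emitted.
- code=JV: 1 matching b row(s), so 1 row(s) emitted.
- code=SG: 3 matching b row(s), so 3 row(s) emitted.
- code=NU: 1 matching b row(s), so 1 row(s) emitted.
- code=SG: 3 matching b row(s), so 3 row(s) emitted.
- code=TH: 1 matching b row(s), so 1 row(s) emitted.
- code=SG: 3 matching b row(s), so 3 row(s) emitted.
Total: 13 rows.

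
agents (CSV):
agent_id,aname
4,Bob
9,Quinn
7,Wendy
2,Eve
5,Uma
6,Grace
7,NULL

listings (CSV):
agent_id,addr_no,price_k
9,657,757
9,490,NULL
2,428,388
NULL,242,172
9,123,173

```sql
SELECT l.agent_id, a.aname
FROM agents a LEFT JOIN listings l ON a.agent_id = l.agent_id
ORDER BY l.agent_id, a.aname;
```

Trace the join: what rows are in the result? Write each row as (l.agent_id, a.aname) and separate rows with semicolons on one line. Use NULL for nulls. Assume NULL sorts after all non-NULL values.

LEFT JOIN keeps every row from `agents`; unmatched rows get NULL for `listings`'s columns.
Matching on a.agent_id = l.agent_id. A NULL in a compared column never satisfies the condition.
Matched pairs: 4; unmatched a rows kept: 5.

(2, Eve); (9, Quinn); (9, Quinn); (9, Quinn); (NULL, Bob); (NULL, Grace); (NULL, Uma); (NULL, Wendy); (NULL, NULL)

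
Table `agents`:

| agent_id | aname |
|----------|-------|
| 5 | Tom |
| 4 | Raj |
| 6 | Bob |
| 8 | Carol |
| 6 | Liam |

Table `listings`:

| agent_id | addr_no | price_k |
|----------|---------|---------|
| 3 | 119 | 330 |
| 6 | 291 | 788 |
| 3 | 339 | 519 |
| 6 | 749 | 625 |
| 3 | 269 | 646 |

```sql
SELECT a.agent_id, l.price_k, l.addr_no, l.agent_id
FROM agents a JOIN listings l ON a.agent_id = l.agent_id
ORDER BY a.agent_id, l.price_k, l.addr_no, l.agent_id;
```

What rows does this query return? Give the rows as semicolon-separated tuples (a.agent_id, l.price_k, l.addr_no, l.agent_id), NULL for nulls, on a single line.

(6, 625, 749, 6); (6, 625, 749, 6); (6, 788, 291, 6); (6, 788, 291, 6)

INNER JOIN keeps only pairs where the ON condition holds.
Matching on a.agent_id = l.agent_id.
- a[0] agent_id=5 → no match; dropped.
- a[1] agent_id=4 → no match; dropped.
- a[2] agent_id=6 → 2 match(es) in l → 2 row(s).
- a[3] agent_id=8 → no match; dropped.
- a[4] agent_id=6 → 2 match(es) in l → 2 row(s).
After projecting and ordering:
a.agent_id | l.price_k | l.addr_no | l.agent_id
6 | 625 | 749 | 6
6 | 625 | 749 | 6
6 | 788 | 291 | 6
6 | 788 | 291 | 6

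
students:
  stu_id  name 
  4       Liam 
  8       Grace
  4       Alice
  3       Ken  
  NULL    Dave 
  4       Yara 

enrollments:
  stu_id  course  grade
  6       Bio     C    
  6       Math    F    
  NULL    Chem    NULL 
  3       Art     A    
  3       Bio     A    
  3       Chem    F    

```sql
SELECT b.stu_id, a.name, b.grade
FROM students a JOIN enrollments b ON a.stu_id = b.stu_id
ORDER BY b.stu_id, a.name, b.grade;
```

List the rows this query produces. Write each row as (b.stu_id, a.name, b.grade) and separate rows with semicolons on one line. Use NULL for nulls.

(3, Ken, A); (3, Ken, A); (3, Ken, F)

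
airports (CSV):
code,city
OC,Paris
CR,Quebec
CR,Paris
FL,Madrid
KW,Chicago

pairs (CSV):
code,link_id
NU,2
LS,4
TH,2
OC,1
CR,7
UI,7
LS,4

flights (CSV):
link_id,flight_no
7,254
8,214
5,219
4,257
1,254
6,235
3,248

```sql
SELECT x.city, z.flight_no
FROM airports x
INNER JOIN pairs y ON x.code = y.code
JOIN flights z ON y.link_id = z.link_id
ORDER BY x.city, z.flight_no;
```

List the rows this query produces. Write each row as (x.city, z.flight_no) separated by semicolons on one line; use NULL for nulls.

Joins associate left-to-right: airports INNER JOIN pairs on code gives 3 intermediate row(s).
Then INNER JOIN `flights z` on link_id: keep only rows whose y.link_id appears in z.

(Paris, 254); (Paris, 254); (Quebec, 254)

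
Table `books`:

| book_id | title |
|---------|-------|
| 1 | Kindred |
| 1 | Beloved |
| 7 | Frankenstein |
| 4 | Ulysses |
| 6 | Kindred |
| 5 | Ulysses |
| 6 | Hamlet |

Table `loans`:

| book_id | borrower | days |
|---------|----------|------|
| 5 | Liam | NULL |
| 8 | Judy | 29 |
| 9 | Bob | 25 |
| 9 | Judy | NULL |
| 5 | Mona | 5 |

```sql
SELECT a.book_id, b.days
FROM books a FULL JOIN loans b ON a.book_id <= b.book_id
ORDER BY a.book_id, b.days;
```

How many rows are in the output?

29

FULL OUTER JOIN keeps every row from both sides; unmatched rows get NULL for the other side's columns.
Matching on a.book_id <= b.book_id.
- book_id=1: 5 matching b row(s), so 5 row(s) emitted.
- book_id=1: 5 matching b row(s), so 5 row(s) emitted.
- book_id=7: 3 matching b row(s), so 3 row(s) emitted.
- book_id=4: 5 matching b row(s), so 5 row(s) emitted.
- book_id=6: 3 matching b row(s), so 3 row(s) emitted.
- book_id=5: 5 matching b row(s), so 5 row(s) emitted.
- book_id=6: 3 matching b row(s), so 3 row(s) emitted.
Total: 29 rows.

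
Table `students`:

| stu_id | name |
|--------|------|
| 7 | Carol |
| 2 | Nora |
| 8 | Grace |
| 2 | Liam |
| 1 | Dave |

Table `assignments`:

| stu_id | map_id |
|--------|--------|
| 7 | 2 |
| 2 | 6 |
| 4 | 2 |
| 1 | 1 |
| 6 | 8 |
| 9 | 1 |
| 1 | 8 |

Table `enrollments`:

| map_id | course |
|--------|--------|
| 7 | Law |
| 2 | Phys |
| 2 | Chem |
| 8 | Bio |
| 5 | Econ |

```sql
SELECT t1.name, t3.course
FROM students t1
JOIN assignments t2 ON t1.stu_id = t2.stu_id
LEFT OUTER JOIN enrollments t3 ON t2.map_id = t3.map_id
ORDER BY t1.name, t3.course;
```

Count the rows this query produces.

6

Step 1 — t1 INNER JOIN t2 on stu_id → 5 row(s).
Then LEFT JOIN `enrollments t3` on map_id: each of those 5 rows is kept; rows whose t2.map_id has no match in t3 get NULL for t3's columns.
Result: 6 row(s).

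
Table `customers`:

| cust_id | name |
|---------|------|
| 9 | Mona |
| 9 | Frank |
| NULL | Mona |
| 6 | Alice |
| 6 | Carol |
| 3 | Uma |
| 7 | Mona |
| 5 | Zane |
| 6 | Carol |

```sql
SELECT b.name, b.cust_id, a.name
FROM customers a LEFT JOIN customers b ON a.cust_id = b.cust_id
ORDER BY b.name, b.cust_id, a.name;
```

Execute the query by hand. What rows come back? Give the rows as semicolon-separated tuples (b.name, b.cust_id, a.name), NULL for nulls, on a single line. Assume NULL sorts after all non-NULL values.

(Alice, 6, Alice); (Alice, 6, Carol); (Alice, 6, Carol); (Carol, 6, Alice); (Carol, 6, Alice); (Carol, 6, Carol); (Carol, 6, Carol); (Carol, 6, Carol); (Carol, 6, Carol); (Frank, 9, Frank); (Frank, 9, Mona); (Mona, 7, Mona); (Mona, 9, Frank); (Mona, 9, Mona); (Uma, 3, Uma); (Zane, 5, Zane); (NULL, NULL, Mona)

LEFT JOIN keeps every row from `customers a`; unmatched rows get NULL for `customers b`'s columns.
Matching on a.cust_id = b.cust_id. A NULL in a compared column never satisfies the condition.
Matched pairs: 16; unmatched a rows kept: 1.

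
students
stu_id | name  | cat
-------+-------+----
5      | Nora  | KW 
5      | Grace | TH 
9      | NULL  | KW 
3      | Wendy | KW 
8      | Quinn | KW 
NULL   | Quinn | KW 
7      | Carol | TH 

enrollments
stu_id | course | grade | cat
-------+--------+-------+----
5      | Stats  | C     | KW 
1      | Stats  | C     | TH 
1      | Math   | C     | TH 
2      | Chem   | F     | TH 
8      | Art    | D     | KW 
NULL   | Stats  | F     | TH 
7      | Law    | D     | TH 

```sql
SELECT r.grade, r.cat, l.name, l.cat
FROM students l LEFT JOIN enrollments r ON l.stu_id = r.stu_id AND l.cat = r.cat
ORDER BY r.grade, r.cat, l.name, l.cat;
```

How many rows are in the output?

7

LEFT JOIN keeps every row from `students`; unmatched rows get NULL for `enrollments`'s columns.
Matching on l.stu_id = r.stu_id AND l.cat = r.cat. A NULL in a compared column never satisfies the condition.
- l[0] stu_id=5, cat=KW → 1 match(es) in r → 1 row(s).
- l[1] stu_id=5, cat=TH → no match; kept with NULLs on the r side.
- l[2] stu_id=9, cat=KW → no match; kept with NULLs on the r side.
- l[3] stu_id=3, cat=KW → no match; kept with NULLs on the r side.
- l[4] stu_id=8, cat=KW → 1 match(es) in r → 1 row(s).
- l[5] stu_id=NULL, cat=KW → no match; kept with NULLs on the r side.
- l[6] stu_id=7, cat=TH → 1 match(es) in r → 1 row(s).
Total: 3 matched + 4 padded = 7 rows.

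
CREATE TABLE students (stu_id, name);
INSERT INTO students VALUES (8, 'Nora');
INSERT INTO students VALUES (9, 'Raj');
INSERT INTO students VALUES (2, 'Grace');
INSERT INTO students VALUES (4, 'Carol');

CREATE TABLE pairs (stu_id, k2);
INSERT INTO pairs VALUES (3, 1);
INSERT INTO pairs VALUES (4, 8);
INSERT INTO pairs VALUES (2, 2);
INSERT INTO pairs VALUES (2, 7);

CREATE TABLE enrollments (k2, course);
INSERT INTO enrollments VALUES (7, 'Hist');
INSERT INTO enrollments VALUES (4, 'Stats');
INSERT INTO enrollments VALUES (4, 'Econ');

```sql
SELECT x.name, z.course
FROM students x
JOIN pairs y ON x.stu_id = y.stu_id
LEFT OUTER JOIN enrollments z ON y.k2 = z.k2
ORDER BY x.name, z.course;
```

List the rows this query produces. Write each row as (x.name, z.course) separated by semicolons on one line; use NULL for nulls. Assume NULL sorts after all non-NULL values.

(Carol, NULL); (Grace, Hist); (Grace, NULL)

Joins associate left-to-right: students INNER JOIN pairs on stu_id gives 3 intermediate row(s).
Then LEFT JOIN `enrollments z` on k2: each of those 3 rows is kept; rows whose y.k2 has no match in z get NULL for z's columns.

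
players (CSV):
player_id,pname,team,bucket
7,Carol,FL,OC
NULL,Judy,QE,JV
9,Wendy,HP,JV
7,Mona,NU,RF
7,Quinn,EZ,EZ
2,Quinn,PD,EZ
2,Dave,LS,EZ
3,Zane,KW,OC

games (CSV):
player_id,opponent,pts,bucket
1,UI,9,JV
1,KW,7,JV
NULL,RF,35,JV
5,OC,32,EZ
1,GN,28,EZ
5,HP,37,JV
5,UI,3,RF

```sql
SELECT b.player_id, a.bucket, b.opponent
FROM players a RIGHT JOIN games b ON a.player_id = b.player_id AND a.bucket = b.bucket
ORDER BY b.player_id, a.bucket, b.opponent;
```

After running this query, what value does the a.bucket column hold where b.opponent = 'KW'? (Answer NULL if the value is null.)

RIGHT JOIN keeps every row from `games`; unmatched rows get NULL for `players`'s columns.
Matching on a.player_id = b.player_id AND a.bucket = b.bucket. A NULL in a compared column never satisfies the condition.
- a (player_id=7, bucket=OC) has no partner in b.
- a (player_id=NULL, bucket=JV) has no partner in b.
- a (player_id=9, bucket=JV) has no partner in b.
- a (player_id=7, bucket=RF) has no partner in b.
- a (player_id=7, bucket=EZ) has no partner in b.
- a (player_id=2, bucket=EZ) has no partner in b.
- a (player_id=2, bucket=EZ) has no partner in b.
- a (player_id=3, bucket=OC) has no partner in b.
- 7 b row(s) had no a match → kept, a columns NULL.

NULL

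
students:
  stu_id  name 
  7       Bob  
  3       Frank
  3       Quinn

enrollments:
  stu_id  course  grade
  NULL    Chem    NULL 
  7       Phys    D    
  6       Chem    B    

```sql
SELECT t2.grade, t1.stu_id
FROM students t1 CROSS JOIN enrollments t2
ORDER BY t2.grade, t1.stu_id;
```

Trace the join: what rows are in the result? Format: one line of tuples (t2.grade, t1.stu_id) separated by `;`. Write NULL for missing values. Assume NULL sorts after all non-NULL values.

(B, 3); (B, 3); (B, 7); (D, 3); (D, 3); (D, 7); (NULL, 3); (NULL, 3); (NULL, 7)

CROSS JOIN pairs every row of `students` with every row of `enrollments`: 3 × 3 = 9 rows.
After projecting and ordering:
t2.grade | t1.stu_id
B | 3
B | 3
B | 7
D | 3
D | 3
D | 7
NULL | 3
NULL | 3
NULL | 7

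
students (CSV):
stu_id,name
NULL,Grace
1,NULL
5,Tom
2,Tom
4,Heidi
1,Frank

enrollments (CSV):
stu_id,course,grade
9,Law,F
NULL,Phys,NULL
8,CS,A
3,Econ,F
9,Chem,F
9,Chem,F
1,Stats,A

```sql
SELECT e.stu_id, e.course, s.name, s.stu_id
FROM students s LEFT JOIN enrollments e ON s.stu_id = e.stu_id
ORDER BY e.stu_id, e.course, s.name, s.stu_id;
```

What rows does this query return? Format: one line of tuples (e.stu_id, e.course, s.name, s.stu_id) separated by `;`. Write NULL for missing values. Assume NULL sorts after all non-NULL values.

LEFT JOIN keeps every row from `students`; unmatched rows get NULL for `enrollments`'s columns.
Matching on s.stu_id = e.stu_id. A NULL in a compared column never satisfies the condition.
- s (stu_id=NULL) has no partner → padded with NULL.
- s (stu_id=1) pairs with 1 row(s) of e.
- s (stu_id=5) has no partner → padded with NULL.
- s (stu_id=2) has no partner → padded with NULL.
- s (stu_id=4) has no partner → padded with NULL.
- s (stu_id=1) pairs with 1 row(s) of e.
After projecting and ordering:
e.stu_id | e.course | s.name | s.stu_id
1 | Stats | Frank | 1
1 | Stats | NULL | 1
NULL | NULL | Grace | NULL
NULL | NULL | Heidi | 4
NULL | NULL | Tom | 2
NULL | NULL | Tom | 5

(1, Stats, Frank, 1); (1, Stats, NULL, 1); (NULL, NULL, Grace, NULL); (NULL, NULL, Heidi, 4); (NULL, NULL, Tom, 2); (NULL, NULL, Tom, 5)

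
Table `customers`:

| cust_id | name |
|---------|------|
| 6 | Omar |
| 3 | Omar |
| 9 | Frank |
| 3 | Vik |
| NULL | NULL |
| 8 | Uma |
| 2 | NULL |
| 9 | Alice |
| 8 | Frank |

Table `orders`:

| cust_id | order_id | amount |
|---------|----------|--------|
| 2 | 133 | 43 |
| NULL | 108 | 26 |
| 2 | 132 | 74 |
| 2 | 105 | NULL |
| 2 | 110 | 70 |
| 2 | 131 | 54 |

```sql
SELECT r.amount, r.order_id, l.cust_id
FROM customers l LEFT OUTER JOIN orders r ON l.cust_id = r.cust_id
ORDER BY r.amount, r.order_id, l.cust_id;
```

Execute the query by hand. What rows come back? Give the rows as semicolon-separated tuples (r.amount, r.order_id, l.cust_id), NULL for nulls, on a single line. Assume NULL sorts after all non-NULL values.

(43, 133, 2); (54, 131, 2); (70, 110, 2); (74, 132, 2); (NULL, 105, 2); (NULL, NULL, 3); (NULL, NULL, 3); (NULL, NULL, 6); (NULL, NULL, 8); (NULL, NULL, 8); (NULL, NULL, 9); (NULL, NULL, 9); (NULL, NULL, NULL)

LEFT JOIN keeps every row from `customers`; unmatched rows get NULL for `orders`'s columns.
Matching on l.cust_id = r.cust_id. A NULL in a compared column never satisfies the condition.
- cust_id=6: no r row matches, row kept with r columns NULL.
- cust_id=3: no r row matches, row kept with r columns NULL.
- cust_id=9: no r row matches, row kept with r columns NULL.
- cust_id=3: no r row matches, row kept with r columns NULL.
- cust_id=NULL: no r row matches, row kept with r columns NULL.
- cust_id=8: no r row matches, row kept with r columns NULL.
- cust_id=2: 5 matching r row(s), so 5 row(s) emitted.
- cust_id=9: no r row matches, row kept with r columns NULL.
- cust_id=8: no r row matches, row kept with r columns NULL.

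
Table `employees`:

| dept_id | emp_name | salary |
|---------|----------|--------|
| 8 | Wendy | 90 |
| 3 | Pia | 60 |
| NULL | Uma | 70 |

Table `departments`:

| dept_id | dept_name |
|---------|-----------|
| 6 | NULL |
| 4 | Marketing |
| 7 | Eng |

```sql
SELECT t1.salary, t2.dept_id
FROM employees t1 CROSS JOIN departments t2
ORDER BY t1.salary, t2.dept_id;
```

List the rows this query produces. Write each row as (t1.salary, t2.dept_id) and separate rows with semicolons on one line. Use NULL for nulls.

CROSS JOIN pairs every row of `employees` with every row of `departments`: 3 × 3 = 9 rows.

(60, 4); (60, 6); (60, 7); (70, 4); (70, 6); (70, 7); (90, 4); (90, 6); (90, 7)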